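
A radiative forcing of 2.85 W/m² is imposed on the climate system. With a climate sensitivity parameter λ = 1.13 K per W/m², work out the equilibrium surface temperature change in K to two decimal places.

ΔT = 3.22 K

ΔT = λ ΔF = 1.13 × 2.85 = 3.2205 K.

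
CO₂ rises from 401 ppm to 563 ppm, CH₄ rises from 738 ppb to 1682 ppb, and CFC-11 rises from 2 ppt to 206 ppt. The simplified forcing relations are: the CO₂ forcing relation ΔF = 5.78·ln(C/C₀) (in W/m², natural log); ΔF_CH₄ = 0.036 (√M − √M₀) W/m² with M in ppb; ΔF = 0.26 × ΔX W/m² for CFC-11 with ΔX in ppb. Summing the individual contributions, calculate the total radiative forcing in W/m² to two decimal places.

CO₂: 5.78 × ln(563/401) = 5.78 × ln(1.40399) = 5.78 × 0.33932 = 1.9613 W/m².
CH₄: 0.036 × (√1682 − √738) = 0.036 × (41.0122 − 27.1662) = 0.036 × 13.8460 = 0.4985 W/m².
CFC-11: Δ = 206 − 2 = 204 ppt = 0.204 ppb; ΔF = 0.26 × 0.204 = 0.0530 W/m².
Total ΔF = 1.9613 + 0.4985 + 0.0530 = 2.5128 W/m².

ΔF = 2.51 W/m²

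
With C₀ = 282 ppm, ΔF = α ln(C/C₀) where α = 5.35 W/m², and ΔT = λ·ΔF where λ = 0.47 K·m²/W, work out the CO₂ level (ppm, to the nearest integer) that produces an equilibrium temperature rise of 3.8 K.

C ≈ 1278 ppm

Required forcing: ΔF = ΔT/λ = 3.8/0.47 = 8.0851 W/m².
Then ln(C/282) = ΔF/5.35 = 8.0851/5.35 = 1.51123.
So C = 282 × e^1.51123 = 282 × 4.53230 = 1278.11 ppm.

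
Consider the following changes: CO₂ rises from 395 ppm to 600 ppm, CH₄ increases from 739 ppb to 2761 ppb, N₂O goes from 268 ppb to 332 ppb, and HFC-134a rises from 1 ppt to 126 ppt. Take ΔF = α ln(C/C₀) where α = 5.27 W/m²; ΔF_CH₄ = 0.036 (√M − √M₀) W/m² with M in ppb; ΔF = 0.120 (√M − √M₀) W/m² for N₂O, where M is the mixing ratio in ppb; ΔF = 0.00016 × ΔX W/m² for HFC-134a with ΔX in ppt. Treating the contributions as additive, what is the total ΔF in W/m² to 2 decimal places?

ΔF = 3.36 W/m²

CO₂: 5.27 × ln(600/395) = 5.27 × ln(1.51899) = 5.27 × 0.41805 = 2.2031 W/m².
CH₄: 0.036 × (√2761 − √739) = 0.036 × (52.5452 − 27.1846) = 0.036 × 25.3606 = 0.9130 W/m².
N₂O: 0.120 × (√332 − √268) = 0.120 × (18.2209 − 16.3707) = 0.120 × 1.8502 = 0.2220 W/m².
HFC-134a: ΔF = 0.00016 × (126 − 1) = 0.00016 × 125 = 0.0200 W/m².
Total ΔF = 2.2031 + 0.9130 + 0.2220 + 0.0200 = 3.3581 W/m².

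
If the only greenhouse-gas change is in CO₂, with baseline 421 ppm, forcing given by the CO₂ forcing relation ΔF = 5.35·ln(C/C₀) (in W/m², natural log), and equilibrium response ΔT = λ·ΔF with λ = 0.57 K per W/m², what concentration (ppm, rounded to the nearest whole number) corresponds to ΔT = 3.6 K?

C ≈ 1371 ppm

Required forcing: ΔF = ΔT/λ = 3.6/0.57 = 6.3158 W/m².
Then ln(C/421) = ΔF/5.35 = 6.3158/5.35 = 1.18052.
So C = 421 × e^1.18052 = 421 × 3.25607 = 1370.81 ppm.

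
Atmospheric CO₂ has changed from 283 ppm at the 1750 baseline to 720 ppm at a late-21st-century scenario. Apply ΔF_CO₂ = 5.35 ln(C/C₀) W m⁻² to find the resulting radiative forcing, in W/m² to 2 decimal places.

ΔF = 5.00 W/m²

CO₂: 5.35 × ln(720/283) = 5.35 × ln(2.54417) = 5.35 × 0.93380 = 4.9958 W/m².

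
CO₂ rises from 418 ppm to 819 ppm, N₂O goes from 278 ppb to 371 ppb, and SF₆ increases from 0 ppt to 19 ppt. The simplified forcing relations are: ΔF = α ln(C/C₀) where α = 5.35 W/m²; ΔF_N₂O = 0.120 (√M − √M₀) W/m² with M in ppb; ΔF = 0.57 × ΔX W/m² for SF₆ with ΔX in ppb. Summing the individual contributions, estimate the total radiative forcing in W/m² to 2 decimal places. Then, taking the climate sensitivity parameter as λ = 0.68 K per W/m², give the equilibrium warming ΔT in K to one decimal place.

ΔF = 3.92 W/m²; ΔT = 2.7 K

CO₂: 5.35 × ln(819/418) = 5.35 × ln(1.95933) = 5.35 × 0.67260 = 3.5984 W/m².
N₂O: 0.120 × (√371 − √278) = 0.120 × (19.2614 − 16.6733) = 0.120 × 2.5881 = 0.3106 W/m².
SF₆: Δ = 19 − 0 = 19 ppt = 0.019 ppb; ΔF = 0.57 × 0.019 = 0.0108 W/m².
Total ΔF = 3.5984 + 0.3106 + 0.0108 = 3.9198 W/m².
ΔT = λ ΔF = 0.68 × 3.92 = 2.6656 K.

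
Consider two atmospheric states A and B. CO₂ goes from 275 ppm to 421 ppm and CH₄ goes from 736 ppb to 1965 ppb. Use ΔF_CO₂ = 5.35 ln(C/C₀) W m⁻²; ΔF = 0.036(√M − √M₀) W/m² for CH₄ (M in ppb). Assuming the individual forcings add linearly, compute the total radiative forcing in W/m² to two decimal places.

ΔF = 2.90 W/m²

CO₂: 5.35 × ln(421/275) = 5.35 × ln(1.53091) = 5.35 × 0.42586 = 2.2784 W/m².
CH₄: 0.036 × (√1965 − √736) = 0.036 × (44.3283 − 27.1293) = 0.036 × 17.1990 = 0.6192 W/m².
Total ΔF = 2.2784 + 0.6192 = 2.8976 W/m².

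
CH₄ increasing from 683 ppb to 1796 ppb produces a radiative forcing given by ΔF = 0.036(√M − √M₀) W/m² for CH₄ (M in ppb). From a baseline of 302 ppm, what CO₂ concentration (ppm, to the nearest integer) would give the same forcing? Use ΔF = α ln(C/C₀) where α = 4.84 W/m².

CH₄ forcing: 0.036 × (√1796 − √683) = 0.036 × (42.3792 − 26.1343) = 0.036 × 16.2449 = 0.58482 W/m².
Set 4.84 ln(C/302) = 0.58482: ln(C/302) = 0.58482/4.84 = 0.12083, so C = 302 × e^0.12083 = 302 × 1.12843 = 340.79 ppm.

C ≈ 341 ppm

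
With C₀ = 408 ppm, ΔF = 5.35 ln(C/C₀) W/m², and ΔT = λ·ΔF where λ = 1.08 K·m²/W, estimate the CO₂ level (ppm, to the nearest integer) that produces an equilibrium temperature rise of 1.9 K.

C ≈ 567 ppm

Required forcing: ΔF = ΔT/λ = 1.9/1.08 = 1.7593 W/m².
Then ln(C/408) = ΔF/5.35 = 1.7593/5.35 = 0.32884.
So C = 408 × e^0.32884 = 408 × 1.38936 = 566.86 ppm.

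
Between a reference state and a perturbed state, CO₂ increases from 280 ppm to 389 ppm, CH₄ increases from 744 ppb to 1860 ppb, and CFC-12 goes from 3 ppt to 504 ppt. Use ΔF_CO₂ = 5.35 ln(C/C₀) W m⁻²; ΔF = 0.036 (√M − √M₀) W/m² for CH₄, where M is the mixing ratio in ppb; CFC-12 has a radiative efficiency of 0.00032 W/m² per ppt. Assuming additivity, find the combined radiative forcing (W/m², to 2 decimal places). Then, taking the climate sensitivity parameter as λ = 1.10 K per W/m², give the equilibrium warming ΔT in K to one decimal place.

ΔF = 2.49 W/m²; ΔT = 2.7 K

CO₂: 5.35 × ln(389/280) = 5.35 × ln(1.38929) = 5.35 × 0.32879 = 1.7590 W/m².
CH₄: 0.036 × (√1860 − √744) = 0.036 × (43.1277 − 27.2764) = 0.036 × 15.8513 = 0.5706 W/m².
CFC-12: ΔF = 0.00032 × (504 − 3) = 0.00032 × 501 = 0.1603 W/m².
Total ΔF = 1.7590 + 0.5706 + 0.1603 = 2.4899 W/m².
ΔT = λ ΔF = 1.10 × 2.49 = 2.7390 K.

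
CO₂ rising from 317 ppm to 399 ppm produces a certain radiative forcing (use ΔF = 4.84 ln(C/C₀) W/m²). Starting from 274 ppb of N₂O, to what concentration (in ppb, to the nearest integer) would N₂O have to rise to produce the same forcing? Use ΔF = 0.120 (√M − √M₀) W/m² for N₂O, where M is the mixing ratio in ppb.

M ≈ 667 ppb

CO₂ forcing: 4.84 × ln(399/317) = 4.84 × 0.230060 = 1.11349 W/m².
Set 0.120(√M − √274) = 1.11349: √M = 1.11349/0.120 + √274 = 9.2791 + 16.5529 = 25.8320.
M = (25.8320)² = 667.29 ppb.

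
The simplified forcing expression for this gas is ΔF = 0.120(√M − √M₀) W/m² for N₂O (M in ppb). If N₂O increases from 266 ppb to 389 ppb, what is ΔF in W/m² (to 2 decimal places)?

N₂O: 0.120 × (√389 − √266) = 0.120 × (19.7231 − 16.3095) = 0.120 × 3.4136 = 0.4096 W/m².

ΔF = 0.41 W/m²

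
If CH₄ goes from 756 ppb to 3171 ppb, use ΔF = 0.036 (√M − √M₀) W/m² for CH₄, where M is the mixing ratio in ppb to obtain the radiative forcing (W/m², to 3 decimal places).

CH₄: 0.036 × (√3171 − √756) = 0.036 × (56.3116 − 27.4955) = 0.036 × 28.8161 = 1.0374 W/m².

ΔF = 1.037 W/m²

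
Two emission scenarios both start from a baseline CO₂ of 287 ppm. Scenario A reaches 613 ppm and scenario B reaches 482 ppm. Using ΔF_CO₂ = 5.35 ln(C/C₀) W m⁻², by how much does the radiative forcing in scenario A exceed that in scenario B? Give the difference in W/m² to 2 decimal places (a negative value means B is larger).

ΔF_A − ΔF_B = 1.29 W/m²

ΔF_A = 5.35 ln(613/287) = 5.35 × 0.75888 = 4.0600 W/m².
ΔF_B = 5.35 ln(482/287) = 5.35 × 0.51846 = 2.7738 W/m².
Difference: 4.0600 − 2.7738 = 1.2862 W/m².
(Equivalently, ΔF_A − ΔF_B = 5.35 ln(613/482) = 5.35 × 0.24042 = 1.2862 W/m².)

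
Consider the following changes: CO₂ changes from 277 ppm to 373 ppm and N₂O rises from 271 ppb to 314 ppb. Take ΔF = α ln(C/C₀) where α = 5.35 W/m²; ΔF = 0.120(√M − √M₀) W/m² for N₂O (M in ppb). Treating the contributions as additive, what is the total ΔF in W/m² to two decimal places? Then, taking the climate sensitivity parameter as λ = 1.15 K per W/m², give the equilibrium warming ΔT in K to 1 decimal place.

ΔF = 1.74 W/m²; ΔT = 2.0 K

CO₂: 5.35 × ln(373/277) = 5.35 × ln(1.34657) = 5.35 × 0.29756 = 1.5919 W/m².
N₂O: 0.120 × (√314 − √271) = 0.120 × (17.7200 − 16.4621) = 0.120 × 1.2579 = 0.1509 W/m².
Total ΔF = 1.5919 + 0.1509 = 1.7428 W/m².
ΔT = λ ΔF = 1.15 × 1.74 = 2.0010 K.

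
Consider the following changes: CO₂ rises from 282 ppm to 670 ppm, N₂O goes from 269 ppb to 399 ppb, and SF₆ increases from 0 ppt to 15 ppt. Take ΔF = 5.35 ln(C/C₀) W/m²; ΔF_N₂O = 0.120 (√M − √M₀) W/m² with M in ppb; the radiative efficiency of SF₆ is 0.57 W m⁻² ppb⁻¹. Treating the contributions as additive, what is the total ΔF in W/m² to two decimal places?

ΔF = 5.07 W/m²

CO₂: 5.35 × ln(670/282) = 5.35 × ln(2.37589) = 5.35 × 0.86537 = 4.6297 W/m².
N₂O: 0.120 × (√399 − √269) = 0.120 × (19.9750 − 16.4012) = 0.120 × 3.5738 = 0.4289 W/m².
SF₆: Δ = 15 − 0 = 15 ppt = 0.015 ppb; ΔF = 0.57 × 0.015 = 0.0086 W/m².
Total ΔF = 4.6297 + 0.4289 + 0.0086 = 5.0672 W/m².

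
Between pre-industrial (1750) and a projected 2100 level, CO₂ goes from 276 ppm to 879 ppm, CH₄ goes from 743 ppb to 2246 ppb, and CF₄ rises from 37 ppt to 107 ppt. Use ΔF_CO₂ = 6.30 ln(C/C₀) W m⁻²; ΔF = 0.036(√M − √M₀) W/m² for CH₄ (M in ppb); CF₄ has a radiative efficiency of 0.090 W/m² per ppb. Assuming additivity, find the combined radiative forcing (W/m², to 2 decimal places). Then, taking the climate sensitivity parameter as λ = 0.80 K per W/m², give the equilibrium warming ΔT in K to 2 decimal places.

CO₂: 6.30 × ln(879/276) = 6.30 × ln(3.18478) = 6.30 × 1.15838 = 7.2978 W/m².
CH₄: 0.036 × (√2246 − √743) = 0.036 × (47.3920 − 27.2580) = 0.036 × 20.1340 = 0.7248 W/m².
CF₄: Δ = 107 − 37 = 70 ppt = 0.070 ppb; ΔF = 0.090 × 0.070 = 0.0063 W/m².
Total ΔF = 7.2978 + 0.7248 + 0.0063 = 8.0289 W/m².
ΔT = λ ΔF = 0.80 × 8.03 = 6.4240 K.

ΔF = 8.03 W/m²; ΔT = 6.42 K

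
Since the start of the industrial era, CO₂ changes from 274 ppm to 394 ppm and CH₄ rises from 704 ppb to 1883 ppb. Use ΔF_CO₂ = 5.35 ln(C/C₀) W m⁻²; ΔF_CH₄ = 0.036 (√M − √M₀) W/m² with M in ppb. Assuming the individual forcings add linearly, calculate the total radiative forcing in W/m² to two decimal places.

ΔF = 2.55 W/m²

CO₂: 5.35 × ln(394/274) = 5.35 × ln(1.43796) = 5.35 × 0.36323 = 1.9433 W/m².
CH₄: 0.036 × (√1883 − √704) = 0.036 × (43.3935 − 26.5330) = 0.036 × 16.8605 = 0.6070 W/m².
Total ΔF = 1.9433 + 0.6070 = 2.5503 W/m².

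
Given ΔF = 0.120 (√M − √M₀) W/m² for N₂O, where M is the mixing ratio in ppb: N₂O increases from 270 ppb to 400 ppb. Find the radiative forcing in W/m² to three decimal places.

N₂O: 0.120 × (√400 − √270) = 0.120 × (20.0000 − 16.4317) = 0.120 × 3.5683 = 0.4282 W/m².

ΔF = 0.428 W/m²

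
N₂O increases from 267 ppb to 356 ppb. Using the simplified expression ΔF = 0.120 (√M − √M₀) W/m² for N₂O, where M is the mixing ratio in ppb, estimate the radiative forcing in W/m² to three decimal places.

ΔF = 0.303 W/m²

N₂O: 0.120 × (√356 − √267) = 0.120 × (18.8680 − 16.3401) = 0.120 × 2.5279 = 0.3033 W/m².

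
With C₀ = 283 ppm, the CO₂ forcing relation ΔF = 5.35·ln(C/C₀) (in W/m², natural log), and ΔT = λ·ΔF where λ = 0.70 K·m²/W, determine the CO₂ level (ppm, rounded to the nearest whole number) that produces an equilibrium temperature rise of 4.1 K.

C ≈ 846 ppm

Required forcing: ΔF = ΔT/λ = 4.1/0.70 = 5.8571 W/m².
Then ln(C/283) = ΔF/5.35 = 5.8571/5.35 = 1.09479.
So C = 283 × e^1.09479 = 283 × 2.98856 = 845.76 ppm.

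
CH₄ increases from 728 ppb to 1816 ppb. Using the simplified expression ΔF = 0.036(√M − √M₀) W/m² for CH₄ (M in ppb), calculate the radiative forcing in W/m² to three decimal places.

ΔF = 0.563 W/m²

CH₄: 0.036 × (√1816 − √728) = 0.036 × (42.6146 − 26.9815) = 0.036 × 15.6331 = 0.5628 W/m².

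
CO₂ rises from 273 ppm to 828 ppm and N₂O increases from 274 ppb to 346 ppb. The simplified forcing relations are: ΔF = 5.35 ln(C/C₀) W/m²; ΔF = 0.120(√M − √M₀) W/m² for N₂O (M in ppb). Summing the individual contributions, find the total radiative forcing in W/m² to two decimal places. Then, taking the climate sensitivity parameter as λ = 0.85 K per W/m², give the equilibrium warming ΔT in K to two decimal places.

ΔF = 6.18 W/m²; ΔT = 5.25 K

CO₂: 5.35 × ln(828/273) = 5.35 × ln(3.03297) = 5.35 × 1.10954 = 5.9360 W/m².
N₂O: 0.120 × (√346 − √274) = 0.120 × (18.6011 − 16.5529) = 0.120 × 2.0482 = 0.2458 W/m².
Total ΔF = 5.9360 + 0.2458 = 6.1818 W/m².
ΔT = λ ΔF = 0.85 × 6.18 = 5.2530 K.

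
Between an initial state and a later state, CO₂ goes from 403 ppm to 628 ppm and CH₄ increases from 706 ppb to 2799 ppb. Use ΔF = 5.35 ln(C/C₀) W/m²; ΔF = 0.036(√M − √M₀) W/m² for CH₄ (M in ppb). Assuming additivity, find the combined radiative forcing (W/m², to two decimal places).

ΔF = 3.32 W/m²

CO₂: 5.35 × ln(628/403) = 5.35 × ln(1.55831) = 5.35 × 0.44360 = 2.3733 W/m².
CH₄: 0.036 × (√2799 − √706) = 0.036 × (52.9056 − 26.5707) = 0.036 × 26.3349 = 0.9481 W/m².
Total ΔF = 2.3733 + 0.9481 = 3.3214 W/m².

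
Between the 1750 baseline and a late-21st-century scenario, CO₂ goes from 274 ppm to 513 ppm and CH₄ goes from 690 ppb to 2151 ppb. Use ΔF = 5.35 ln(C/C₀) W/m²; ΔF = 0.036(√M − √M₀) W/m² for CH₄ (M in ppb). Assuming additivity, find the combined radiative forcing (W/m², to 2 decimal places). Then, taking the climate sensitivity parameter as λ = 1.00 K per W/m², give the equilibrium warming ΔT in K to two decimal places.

CO₂: 5.35 × ln(513/274) = 5.35 × ln(1.87226) = 5.35 × 0.62715 = 3.3553 W/m².
CH₄: 0.036 × (√2151 − √690) = 0.036 × (46.3789 − 26.2679) = 0.036 × 20.1110 = 0.7240 W/m².
Total ΔF = 3.3553 + 0.7240 = 4.0793 W/m².
ΔT = λ ΔF = 1.00 × 4.08 = 4.0800 K.

ΔF = 4.08 W/m²; ΔT = 4.08 K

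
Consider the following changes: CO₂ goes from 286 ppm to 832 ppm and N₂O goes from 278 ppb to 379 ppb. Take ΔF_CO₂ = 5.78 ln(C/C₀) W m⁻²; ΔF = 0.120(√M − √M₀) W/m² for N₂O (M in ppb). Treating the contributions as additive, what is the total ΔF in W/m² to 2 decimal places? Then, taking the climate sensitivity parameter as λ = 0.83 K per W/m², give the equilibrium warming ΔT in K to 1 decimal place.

ΔF = 6.51 W/m²; ΔT = 5.4 K

CO₂: 5.78 × ln(832/286) = 5.78 × ln(2.90909) = 5.78 × 1.06784 = 6.1721 W/m².
N₂O: 0.120 × (√379 − √278) = 0.120 × (19.4679 − 16.6733) = 0.120 × 2.7946 = 0.3354 W/m².
Total ΔF = 6.1721 + 0.3354 = 6.5075 W/m².
ΔT = λ ΔF = 0.83 × 6.51 = 5.4033 K.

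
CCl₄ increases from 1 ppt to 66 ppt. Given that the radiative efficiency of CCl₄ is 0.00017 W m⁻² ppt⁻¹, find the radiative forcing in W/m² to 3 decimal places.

CCl₄: ΔF = 0.00017 × (66 − 1) = 0.00017 × 65 = 0.0111 W/m².

ΔF = 0.011 W/m²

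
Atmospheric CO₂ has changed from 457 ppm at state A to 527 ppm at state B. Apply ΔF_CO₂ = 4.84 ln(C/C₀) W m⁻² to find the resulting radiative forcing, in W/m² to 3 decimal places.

ΔF = 0.690 W/m²

CO₂: 4.84 × ln(527/457) = 4.84 × ln(1.15317) = 4.84 × 0.14251 = 0.6897 W/m².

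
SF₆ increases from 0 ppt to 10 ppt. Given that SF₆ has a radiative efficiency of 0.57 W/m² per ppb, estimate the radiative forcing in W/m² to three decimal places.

SF₆: Δ = 10 − 0 = 10 ppt = 0.010 ppb; ΔF = 0.57 × 0.010 = 0.0057 W/m².

ΔF = 0.006 W/m²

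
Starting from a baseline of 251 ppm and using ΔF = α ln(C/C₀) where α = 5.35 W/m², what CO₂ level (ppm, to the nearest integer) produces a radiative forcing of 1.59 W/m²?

C ≈ 338 ppm

Set 5.35 ln(C/251) = 1.59, so ln(C/251) = 1.59/5.35 = 0.29720.
Then C/251 = e^0.29720 = 1.34608, giving C = 251 × 1.34608 = 337.87 ppm.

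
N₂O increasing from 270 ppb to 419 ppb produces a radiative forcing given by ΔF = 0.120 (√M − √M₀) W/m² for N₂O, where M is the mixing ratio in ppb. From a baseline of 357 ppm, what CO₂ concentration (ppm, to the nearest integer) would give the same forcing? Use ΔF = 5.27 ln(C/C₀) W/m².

C ≈ 391 ppm

N₂O forcing: 0.120 × (√419 − √270) = 0.120 × (20.4695 − 16.4317) = 0.120 × 4.0378 = 0.48454 W/m².
Set 5.27 ln(C/357) = 0.48454: ln(C/357) = 0.48454/5.27 = 0.09194, so C = 357 × e^0.09194 = 357 × 1.09630 = 391.38 ppm.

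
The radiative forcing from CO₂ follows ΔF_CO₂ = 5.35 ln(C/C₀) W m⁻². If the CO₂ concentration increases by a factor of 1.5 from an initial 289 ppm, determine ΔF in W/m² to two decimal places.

ΔF = 2.17 W/m²

ΔF = 5.35 × ln(1.5) = 5.35 × 0.40547 = 2.1693 W/m².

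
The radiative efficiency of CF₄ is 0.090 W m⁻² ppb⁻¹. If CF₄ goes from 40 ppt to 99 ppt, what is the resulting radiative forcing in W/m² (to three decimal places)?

ΔF = 0.005 W/m²

CF₄: Δ = 99 − 40 = 59 ppt = 0.059 ppb; ΔF = 0.090 × 0.059 = 0.0053 W/m².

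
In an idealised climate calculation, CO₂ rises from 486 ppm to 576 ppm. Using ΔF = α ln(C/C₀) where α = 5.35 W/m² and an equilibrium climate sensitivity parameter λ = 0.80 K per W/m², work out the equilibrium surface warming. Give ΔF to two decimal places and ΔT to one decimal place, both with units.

CO₂: 5.35 × ln(576/486) = 5.35 × ln(1.18519) = 5.35 × 0.16990 = 0.9090 W/m².
ΔT = λ ΔF = 0.80 × 0.91 = 0.7280 K.

ΔF = 0.91 W/m²; ΔT = 0.7 K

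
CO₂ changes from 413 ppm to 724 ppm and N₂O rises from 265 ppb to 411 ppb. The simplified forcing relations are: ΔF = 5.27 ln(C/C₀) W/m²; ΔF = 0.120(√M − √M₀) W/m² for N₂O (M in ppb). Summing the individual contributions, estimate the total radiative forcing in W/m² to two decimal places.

CO₂: 5.27 × ln(724/413) = 5.27 × ln(1.75303) = 5.27 × 0.56135 = 2.9583 W/m².
N₂O: 0.120 × (√411 − √265) = 0.120 × (20.2731 − 16.2788) = 0.120 × 3.9943 = 0.4793 W/m².
Total ΔF = 2.9583 + 0.4793 = 3.4376 W/m².

ΔF = 3.44 W/m²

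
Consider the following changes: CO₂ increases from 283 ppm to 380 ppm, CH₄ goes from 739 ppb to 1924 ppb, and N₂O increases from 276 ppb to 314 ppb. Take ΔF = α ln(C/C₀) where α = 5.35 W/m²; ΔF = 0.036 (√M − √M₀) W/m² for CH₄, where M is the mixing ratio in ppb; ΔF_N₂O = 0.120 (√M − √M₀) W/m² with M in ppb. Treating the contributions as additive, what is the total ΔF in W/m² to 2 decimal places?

CO₂: 5.35 × ln(380/283) = 5.35 × ln(1.34276) = 5.35 × 0.29473 = 1.5768 W/m².
CH₄: 0.036 × (√1924 − √739) = 0.036 × (43.8634 − 27.1846) = 0.036 × 16.6788 = 0.6004 W/m².
N₂O: 0.120 × (√314 − √276) = 0.120 × (17.7200 − 16.6132) = 0.120 × 1.1068 = 0.1328 W/m².
Total ΔF = 1.5768 + 0.6004 + 0.1328 = 2.3100 W/m².

ΔF = 2.31 W/m²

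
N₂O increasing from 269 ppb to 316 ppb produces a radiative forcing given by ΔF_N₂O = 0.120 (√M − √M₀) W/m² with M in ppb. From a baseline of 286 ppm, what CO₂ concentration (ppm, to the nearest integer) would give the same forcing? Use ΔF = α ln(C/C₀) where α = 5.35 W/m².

C ≈ 295 ppm

N₂O forcing: 0.120 × (√316 − √269) = 0.120 × (17.7764 − 16.4012) = 0.120 × 1.3752 = 0.16502 W/m².
Set 5.35 ln(C/286) = 0.16502: ln(C/286) = 0.16502/5.35 = 0.03084, so C = 286 × e^0.03084 = 286 × 1.03132 = 294.96 ppm.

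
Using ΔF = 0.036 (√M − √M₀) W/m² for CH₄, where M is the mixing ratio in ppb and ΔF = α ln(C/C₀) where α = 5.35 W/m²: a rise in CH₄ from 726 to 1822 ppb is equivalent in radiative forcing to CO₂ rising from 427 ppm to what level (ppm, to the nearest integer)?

C ≈ 475 ppm

CH₄ forcing: 0.036 × (√1822 − √726) = 0.036 × (42.6849 − 26.9444) = 0.036 × 15.7405 = 0.56666 W/m².
Set 5.35 ln(C/427) = 0.56666: ln(C/427) = 0.56666/5.35 = 0.10592, so C = 427 × e^0.10592 = 427 × 1.11173 = 474.71 ppm.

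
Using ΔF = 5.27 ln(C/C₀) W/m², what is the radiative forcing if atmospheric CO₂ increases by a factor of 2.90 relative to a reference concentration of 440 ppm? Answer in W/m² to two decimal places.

ΔF = 5.27 × ln(2.90) = 5.27 × 1.06471 = 5.6110 W/m².

ΔF = 5.61 W/m²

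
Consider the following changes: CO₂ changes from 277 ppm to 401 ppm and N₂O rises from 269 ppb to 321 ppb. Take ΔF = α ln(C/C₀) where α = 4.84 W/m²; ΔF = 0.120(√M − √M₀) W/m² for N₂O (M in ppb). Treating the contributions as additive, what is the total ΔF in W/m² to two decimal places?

CO₂: 4.84 × ln(401/277) = 4.84 × ln(1.44765) = 4.84 × 0.36994 = 1.7905 W/m².
N₂O: 0.120 × (√321 − √269) = 0.120 × (17.9165 − 16.4012) = 0.120 × 1.5153 = 0.1818 W/m².
Total ΔF = 1.7905 + 0.1818 = 1.9723 W/m².

ΔF = 1.97 W/m²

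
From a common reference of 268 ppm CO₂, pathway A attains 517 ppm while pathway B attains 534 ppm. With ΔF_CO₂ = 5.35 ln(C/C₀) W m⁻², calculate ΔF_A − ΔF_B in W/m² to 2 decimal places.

ΔF_A = 5.35 ln(517/268) = 5.35 × 0.65706 = 3.5153 W/m².
ΔF_B = 5.35 ln(534/268) = 5.35 × 0.68941 = 3.6883 W/m².
Difference: 3.5153 − 3.6883 = -0.1730 W/m².

ΔF_A − ΔF_B = -0.17 W/m²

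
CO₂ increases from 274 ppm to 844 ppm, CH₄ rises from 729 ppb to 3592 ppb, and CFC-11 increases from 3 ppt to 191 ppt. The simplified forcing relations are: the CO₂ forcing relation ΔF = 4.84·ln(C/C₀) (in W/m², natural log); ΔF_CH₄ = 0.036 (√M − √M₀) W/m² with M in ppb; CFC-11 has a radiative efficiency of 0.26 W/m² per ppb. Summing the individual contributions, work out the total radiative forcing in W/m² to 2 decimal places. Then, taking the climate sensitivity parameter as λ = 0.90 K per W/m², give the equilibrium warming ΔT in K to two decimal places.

ΔF = 6.68 W/m²; ΔT = 6.01 K

CO₂: 4.84 × ln(844/274) = 4.84 × ln(3.08029) = 4.84 × 1.12502 = 5.4451 W/m².
CH₄: 0.036 × (√3592 − √729) = 0.036 × (59.9333 − 27.0000) = 0.036 × 32.9333 = 1.1856 W/m².
CFC-11: Δ = 191 − 3 = 188 ppt = 0.188 ppb; ΔF = 0.26 × 0.188 = 0.0489 W/m².
Total ΔF = 5.4451 + 1.1856 + 0.0489 = 6.6796 W/m².
ΔT = λ ΔF = 0.90 × 6.68 = 6.0120 K.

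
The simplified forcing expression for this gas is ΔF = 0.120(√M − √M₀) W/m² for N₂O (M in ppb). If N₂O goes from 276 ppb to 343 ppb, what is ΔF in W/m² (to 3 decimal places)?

ΔF = 0.229 W/m²

N₂O: 0.120 × (√343 − √276) = 0.120 × (18.5203 − 16.6132) = 0.120 × 1.9071 = 0.2289 W/m².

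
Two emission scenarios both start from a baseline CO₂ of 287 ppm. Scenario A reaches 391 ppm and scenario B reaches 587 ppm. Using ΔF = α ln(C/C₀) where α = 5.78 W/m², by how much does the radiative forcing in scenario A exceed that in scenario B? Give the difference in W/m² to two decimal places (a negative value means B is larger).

ΔF_A = 5.78 ln(391/287) = 5.78 × 0.30923 = 1.7873 W/m².
ΔF_B = 5.78 ln(587/287) = 5.78 × 0.71554 = 4.1358 W/m².
Difference: 1.7873 − 4.1358 = -2.3485 W/m².
(Equivalently, ΔF_A − ΔF_B = 5.78 ln(391/587) = 5.78 × -0.40632 = -2.3485 W/m².)

ΔF_A − ΔF_B = -2.35 W/m²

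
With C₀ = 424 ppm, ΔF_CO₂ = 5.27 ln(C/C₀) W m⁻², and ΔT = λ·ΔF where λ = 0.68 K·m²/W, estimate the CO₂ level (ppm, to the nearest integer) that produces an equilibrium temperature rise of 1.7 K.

Required forcing: ΔF = ΔT/λ = 1.7/0.68 = 2.5000 W/m².
Then ln(C/424) = ΔF/5.27 = 2.5000/5.27 = 0.47438.
So C = 424 × e^0.47438 = 424 × 1.60702 = 681.38 ppm.

C ≈ 681 ppm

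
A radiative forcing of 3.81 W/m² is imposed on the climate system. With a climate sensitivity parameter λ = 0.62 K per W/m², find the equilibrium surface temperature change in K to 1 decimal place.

ΔT = 2.4 K

ΔT = λ ΔF = 0.62 × 3.81 = 2.3622 K.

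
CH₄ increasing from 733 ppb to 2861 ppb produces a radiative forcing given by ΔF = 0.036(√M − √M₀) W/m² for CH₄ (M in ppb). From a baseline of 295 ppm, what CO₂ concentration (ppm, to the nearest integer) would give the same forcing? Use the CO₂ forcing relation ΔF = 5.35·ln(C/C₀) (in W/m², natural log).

C ≈ 352 ppm

CH₄ forcing: 0.036 × (√2861 − √733) = 0.036 × (53.4883 − 27.0740) = 0.036 × 26.4143 = 0.95091 W/m².
Set 5.35 ln(C/295) = 0.95091: ln(C/295) = 0.95091/5.35 = 0.17774, so C = 295 × e^0.17774 = 295 × 1.19451 = 352.38 ppm.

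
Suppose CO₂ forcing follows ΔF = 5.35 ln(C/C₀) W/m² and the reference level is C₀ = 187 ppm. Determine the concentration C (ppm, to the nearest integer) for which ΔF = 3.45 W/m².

C ≈ 356 ppm

Set 5.35 ln(C/187) = 3.45, so ln(C/187) = 3.45/5.35 = 0.64486.
Then C/187 = e^0.64486 = 1.90572, giving C = 187 × 1.90572 = 356.37 ppm.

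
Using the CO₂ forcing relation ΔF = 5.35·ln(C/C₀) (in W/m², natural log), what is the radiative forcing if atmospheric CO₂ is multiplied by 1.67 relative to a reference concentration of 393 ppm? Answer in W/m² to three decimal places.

Because the forcing depends only on the ratio C/C₀, the initial concentration does not enter.
ΔF = 5.35 × ln(1.67) = 5.35 × 0.51282 = 2.7436 W/m².

ΔF = 2.744 W/m²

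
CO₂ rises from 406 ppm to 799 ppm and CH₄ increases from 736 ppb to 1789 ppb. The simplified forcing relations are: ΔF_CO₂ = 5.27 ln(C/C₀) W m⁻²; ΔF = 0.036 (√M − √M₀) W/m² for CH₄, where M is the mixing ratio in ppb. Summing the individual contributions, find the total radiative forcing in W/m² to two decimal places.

CO₂: 5.27 × ln(799/406) = 5.27 × ln(1.96798) = 5.27 × 0.67701 = 3.5678 W/m².
CH₄: 0.036 × (√1789 − √736) = 0.036 × (42.2966 − 27.1293) = 0.036 × 15.1673 = 0.5460 W/m².
Total ΔF = 3.5678 + 0.5460 = 4.1138 W/m².

ΔF = 4.11 W/m²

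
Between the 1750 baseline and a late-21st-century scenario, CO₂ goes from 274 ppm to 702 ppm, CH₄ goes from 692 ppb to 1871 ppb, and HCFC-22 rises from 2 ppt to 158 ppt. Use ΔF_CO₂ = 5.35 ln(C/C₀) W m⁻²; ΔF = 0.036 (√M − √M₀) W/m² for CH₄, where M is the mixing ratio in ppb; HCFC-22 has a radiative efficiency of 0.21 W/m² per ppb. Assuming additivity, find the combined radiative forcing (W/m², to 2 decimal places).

ΔF = 5.68 W/m²

CO₂: 5.35 × ln(702/274) = 5.35 × ln(2.56204) = 5.35 × 0.94080 = 5.0333 W/m².
CH₄: 0.036 × (√1871 − √692) = 0.036 × (43.2551 − 26.3059) = 0.036 × 16.9492 = 0.6102 W/m².
HCFC-22: Δ = 158 − 2 = 156 ppt = 0.156 ppb; ΔF = 0.21 × 0.156 = 0.0328 W/m².
Total ΔF = 5.0333 + 0.6102 + 0.0328 = 5.6763 W/m².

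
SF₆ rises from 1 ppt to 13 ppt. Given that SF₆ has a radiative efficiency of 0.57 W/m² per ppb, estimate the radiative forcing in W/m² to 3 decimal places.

ΔF = 0.007 W/m²

SF₆: Δ = 13 − 1 = 12 ppt = 0.012 ppb; ΔF = 0.57 × 0.012 = 0.0068 W/m².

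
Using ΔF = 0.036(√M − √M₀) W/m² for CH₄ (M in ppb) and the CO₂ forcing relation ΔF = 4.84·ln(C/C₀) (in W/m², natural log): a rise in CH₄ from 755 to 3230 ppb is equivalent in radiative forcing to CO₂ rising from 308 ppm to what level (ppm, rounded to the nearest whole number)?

CH₄ forcing: 0.036 × (√3230 − √755) = 0.036 × (56.8331 − 27.4773) = 0.036 × 29.3558 = 1.05681 W/m².
Set 4.84 ln(C/308) = 1.05681: ln(C/308) = 1.05681/4.84 = 0.21835, so C = 308 × e^0.21835 = 308 × 1.24402 = 383.16 ppm.

C ≈ 383 ppm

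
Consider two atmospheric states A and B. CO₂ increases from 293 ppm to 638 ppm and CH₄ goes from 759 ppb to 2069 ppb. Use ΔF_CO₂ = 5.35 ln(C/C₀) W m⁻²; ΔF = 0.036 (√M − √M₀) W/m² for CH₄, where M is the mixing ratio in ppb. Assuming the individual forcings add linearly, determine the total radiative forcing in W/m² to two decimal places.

CO₂: 5.35 × ln(638/293) = 5.35 × ln(2.17747) = 5.35 × 0.77816 = 4.1632 W/m².
CH₄: 0.036 × (√2069 − √759) = 0.036 × (45.4863 − 27.5500) = 0.036 × 17.9363 = 0.6457 W/m².
Total ΔF = 4.1632 + 0.6457 = 4.8089 W/m².

ΔF = 4.81 W/m²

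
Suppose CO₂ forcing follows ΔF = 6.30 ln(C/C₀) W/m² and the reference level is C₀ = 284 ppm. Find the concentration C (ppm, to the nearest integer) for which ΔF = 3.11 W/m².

Set 6.30 ln(C/284) = 3.11, so ln(C/284) = 3.11/6.30 = 0.49365.
Then C/284 = e^0.49365 = 1.63829, giving C = 284 × 1.63829 = 465.27 ppm.

C ≈ 465 ppm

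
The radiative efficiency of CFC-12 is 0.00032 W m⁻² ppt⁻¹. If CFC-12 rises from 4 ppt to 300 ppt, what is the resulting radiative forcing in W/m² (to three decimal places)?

CFC-12: ΔF = 0.00032 × (300 − 4) = 0.00032 × 296 = 0.0947 W/m².

ΔF = 0.095 W/m²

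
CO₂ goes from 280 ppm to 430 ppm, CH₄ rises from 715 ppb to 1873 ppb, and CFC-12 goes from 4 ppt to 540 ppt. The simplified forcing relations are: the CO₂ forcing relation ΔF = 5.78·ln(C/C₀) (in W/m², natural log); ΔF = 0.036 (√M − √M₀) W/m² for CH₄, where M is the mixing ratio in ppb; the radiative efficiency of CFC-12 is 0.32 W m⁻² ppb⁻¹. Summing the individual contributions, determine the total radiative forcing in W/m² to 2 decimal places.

ΔF = 3.25 W/m²

CO₂: 5.78 × ln(430/280) = 5.78 × ln(1.53571) = 5.78 × 0.42899 = 2.4796 W/m².
CH₄: 0.036 × (√1873 − √715) = 0.036 × (43.2782 − 26.7395) = 0.036 × 16.5387 = 0.5954 W/m².
CFC-12: Δ = 540 − 4 = 536 ppt = 0.536 ppb; ΔF = 0.32 × 0.536 = 0.1715 W/m².
Total ΔF = 2.4796 + 0.5954 + 0.1715 = 3.2465 W/m².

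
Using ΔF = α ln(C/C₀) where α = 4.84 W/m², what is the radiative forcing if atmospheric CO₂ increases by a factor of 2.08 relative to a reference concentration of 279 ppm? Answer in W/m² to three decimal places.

Because the forcing depends only on the ratio C/C₀, the initial concentration does not enter.
ΔF = 4.84 × ln(2.08) = 4.84 × 0.73237 = 3.5447 W/m².

ΔF = 3.545 W/m²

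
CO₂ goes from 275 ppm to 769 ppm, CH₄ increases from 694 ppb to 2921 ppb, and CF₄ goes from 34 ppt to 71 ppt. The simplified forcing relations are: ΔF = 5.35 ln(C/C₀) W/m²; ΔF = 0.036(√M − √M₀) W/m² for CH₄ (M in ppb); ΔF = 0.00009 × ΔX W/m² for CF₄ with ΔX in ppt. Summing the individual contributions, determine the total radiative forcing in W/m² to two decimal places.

CO₂: 5.35 × ln(769/275) = 5.35 × ln(2.79636) = 5.35 × 1.02832 = 5.5015 W/m².
CH₄: 0.036 × (√2921 − √694) = 0.036 × (54.0463 − 26.3439) = 0.036 × 27.7024 = 0.9973 W/m².
CF₄: ΔF = 0.00009 × (71 − 34) = 0.00009 × 37 = 0.0033 W/m².
Total ΔF = 5.5015 + 0.9973 + 0.0033 = 6.5021 W/m².

ΔF = 6.50 W/m²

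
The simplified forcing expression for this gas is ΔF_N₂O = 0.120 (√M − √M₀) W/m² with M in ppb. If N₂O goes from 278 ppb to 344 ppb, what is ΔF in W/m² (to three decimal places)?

N₂O: 0.120 × (√344 − √278) = 0.120 × (18.5472 − 16.6733) = 0.120 × 1.8739 = 0.2249 W/m².

ΔF = 0.225 W/m²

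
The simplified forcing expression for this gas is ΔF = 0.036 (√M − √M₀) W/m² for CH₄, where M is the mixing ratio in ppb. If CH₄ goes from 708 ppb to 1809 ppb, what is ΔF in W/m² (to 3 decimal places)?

ΔF = 0.573 W/m²

CH₄: 0.036 × (√1809 − √708) = 0.036 × (42.5323 − 26.6083) = 0.036 × 15.9240 = 0.5733 W/m².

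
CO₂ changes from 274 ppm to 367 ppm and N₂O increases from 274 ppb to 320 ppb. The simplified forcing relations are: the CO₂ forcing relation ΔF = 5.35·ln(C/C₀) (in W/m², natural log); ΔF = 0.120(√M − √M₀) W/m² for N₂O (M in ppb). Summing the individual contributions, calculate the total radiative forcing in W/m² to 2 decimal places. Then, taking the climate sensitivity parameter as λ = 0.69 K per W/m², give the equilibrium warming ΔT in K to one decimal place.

ΔF = 1.72 W/m²; ΔT = 1.2 K

CO₂: 5.35 × ln(367/274) = 5.35 × ln(1.33942) = 5.35 × 0.29224 = 1.5635 W/m².
N₂O: 0.120 × (√320 − √274) = 0.120 × (17.8885 − 16.5529) = 0.120 × 1.3356 = 0.1603 W/m².
Total ΔF = 1.5635 + 0.1603 = 1.7238 W/m².
ΔT = λ ΔF = 0.69 × 1.72 = 1.1868 K.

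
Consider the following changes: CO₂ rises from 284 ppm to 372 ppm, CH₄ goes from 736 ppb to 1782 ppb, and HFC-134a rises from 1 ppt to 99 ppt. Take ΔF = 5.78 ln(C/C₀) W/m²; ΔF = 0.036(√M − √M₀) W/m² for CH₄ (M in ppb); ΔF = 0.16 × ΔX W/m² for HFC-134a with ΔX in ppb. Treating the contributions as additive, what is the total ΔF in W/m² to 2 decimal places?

ΔF = 2.12 W/m²

CO₂: 5.78 × ln(372/284) = 5.78 × ln(1.30986) = 5.78 × 0.26992 = 1.5601 W/m².
CH₄: 0.036 × (√1782 − √736) = 0.036 × (42.2137 − 27.1293) = 0.036 × 15.0844 = 0.5430 W/m².
HFC-134a: Δ = 99 − 1 = 98 ppt = 0.098 ppb; ΔF = 0.16 × 0.098 = 0.0157 W/m².
Total ΔF = 1.5601 + 0.5430 + 0.0157 = 2.1188 W/m².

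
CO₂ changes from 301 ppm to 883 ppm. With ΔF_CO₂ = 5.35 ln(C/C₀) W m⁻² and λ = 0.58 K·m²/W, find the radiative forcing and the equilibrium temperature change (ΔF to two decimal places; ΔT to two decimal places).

ΔF = 5.76 W/m²; ΔT = 3.34 K

CO₂: 5.35 × ln(883/301) = 5.35 × ln(2.93355) = 5.35 × 1.07621 = 5.7577 W/m².
ΔT = λ ΔF = 0.58 × 5.76 = 3.3408 K.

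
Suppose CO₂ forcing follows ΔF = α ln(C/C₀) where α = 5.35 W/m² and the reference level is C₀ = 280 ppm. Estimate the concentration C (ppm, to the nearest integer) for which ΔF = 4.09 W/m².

Set 5.35 ln(C/280) = 4.09, so ln(C/280) = 4.09/5.35 = 0.76449.
Then C/280 = e^0.76449 = 2.14790, giving C = 280 × 2.14790 = 601.41 ppm.

C ≈ 601 ppm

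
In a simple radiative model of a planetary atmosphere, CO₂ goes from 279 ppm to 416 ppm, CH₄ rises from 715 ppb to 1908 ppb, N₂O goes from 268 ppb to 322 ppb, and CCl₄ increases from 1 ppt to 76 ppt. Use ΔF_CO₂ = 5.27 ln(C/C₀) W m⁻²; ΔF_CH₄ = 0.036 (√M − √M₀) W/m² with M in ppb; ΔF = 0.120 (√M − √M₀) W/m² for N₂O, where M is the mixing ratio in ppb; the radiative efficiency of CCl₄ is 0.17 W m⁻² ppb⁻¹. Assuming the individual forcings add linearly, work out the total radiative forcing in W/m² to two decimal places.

CO₂: 5.27 × ln(416/279) = 5.27 × ln(1.49104) = 5.27 × 0.39947 = 2.1052 W/m².
CH₄: 0.036 × (√1908 − √715) = 0.036 × (43.6807 − 26.7395) = 0.036 × 16.9412 = 0.6099 W/m².
N₂O: 0.120 × (√322 − √268) = 0.120 × (17.9444 − 16.3707) = 0.120 × 1.5737 = 0.1888 W/m².
CCl₄: Δ = 76 − 1 = 75 ppt = 0.075 ppb; ΔF = 0.17 × 0.075 = 0.0128 W/m².
Total ΔF = 2.1052 + 0.6099 + 0.1888 + 0.0128 = 2.9167 W/m².

ΔF = 2.92 W/m²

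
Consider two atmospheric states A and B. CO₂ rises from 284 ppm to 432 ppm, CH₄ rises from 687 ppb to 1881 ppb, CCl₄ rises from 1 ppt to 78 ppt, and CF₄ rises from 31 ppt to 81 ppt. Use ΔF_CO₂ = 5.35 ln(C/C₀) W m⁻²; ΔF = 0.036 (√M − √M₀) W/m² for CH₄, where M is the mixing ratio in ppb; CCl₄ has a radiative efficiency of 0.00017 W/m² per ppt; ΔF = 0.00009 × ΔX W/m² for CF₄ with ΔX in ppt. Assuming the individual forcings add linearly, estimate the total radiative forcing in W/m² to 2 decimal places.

CO₂: 5.35 × ln(432/284) = 5.35 × ln(1.52113) = 5.35 × 0.41945 = 2.2441 W/m².
CH₄: 0.036 × (√1881 − √687) = 0.036 × (43.3705 − 26.2107) = 0.036 × 17.1598 = 0.6178 W/m².
CCl₄: ΔF = 0.00017 × (78 − 1) = 0.00017 × 77 = 0.0131 W/m².
CF₄: ΔF = 0.00009 × (81 − 31) = 0.00009 × 50 = 0.0045 W/m².
Total ΔF = 2.2441 + 0.6178 + 0.0131 + 0.0045 = 2.8795 W/m².

ΔF = 2.88 W/m²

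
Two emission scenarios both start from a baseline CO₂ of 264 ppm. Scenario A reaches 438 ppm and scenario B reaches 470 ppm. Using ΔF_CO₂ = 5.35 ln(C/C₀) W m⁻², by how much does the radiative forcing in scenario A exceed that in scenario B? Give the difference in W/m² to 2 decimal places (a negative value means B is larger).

ΔF_A − ΔF_B = -0.38 W/m²

ΔF_A = 5.35 ln(438/264) = 5.35 × 0.50627 = 2.7085 W/m².
ΔF_B = 5.35 ln(470/264) = 5.35 × 0.57678 = 3.0858 W/m².
Difference: 2.7085 − 3.0858 = -0.3773 W/m².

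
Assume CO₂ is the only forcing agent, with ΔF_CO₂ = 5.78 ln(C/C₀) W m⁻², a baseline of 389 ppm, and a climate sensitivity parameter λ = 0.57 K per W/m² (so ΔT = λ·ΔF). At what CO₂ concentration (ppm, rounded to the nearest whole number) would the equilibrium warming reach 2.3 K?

Required forcing: ΔF = ΔT/λ = 2.3/0.57 = 4.0351 W/m².
Then ln(C/389) = ΔF/5.78 = 4.0351/5.78 = 0.69811.
So C = 389 × e^0.69811 = 389 × 2.00995 = 781.87 ppm.

C ≈ 782 ppm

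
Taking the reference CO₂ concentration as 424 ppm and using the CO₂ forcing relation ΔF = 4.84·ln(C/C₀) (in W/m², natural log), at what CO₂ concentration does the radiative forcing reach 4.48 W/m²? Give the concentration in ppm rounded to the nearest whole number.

C ≈ 1070 ppm

Set 4.84 ln(C/424) = 4.48, so ln(C/424) = 4.48/4.84 = 0.92562.
Then C/424 = e^0.92562 = 2.52343, giving C = 424 × 2.52343 = 1069.93 ppm.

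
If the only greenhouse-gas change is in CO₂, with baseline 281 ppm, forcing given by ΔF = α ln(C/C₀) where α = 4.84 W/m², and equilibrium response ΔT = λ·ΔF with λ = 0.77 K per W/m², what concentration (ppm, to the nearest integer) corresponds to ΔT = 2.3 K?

Required forcing: ΔF = ΔT/λ = 2.3/0.77 = 2.9870 W/m².
Then ln(C/281) = ΔF/4.84 = 2.9870/4.84 = 0.61715.
So C = 281 × e^0.61715 = 281 × 1.85364 = 520.87 ppm.

C ≈ 521 ppm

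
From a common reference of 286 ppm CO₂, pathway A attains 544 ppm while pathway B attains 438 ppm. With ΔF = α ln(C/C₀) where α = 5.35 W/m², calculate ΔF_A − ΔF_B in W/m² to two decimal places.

ΔF_A = 5.35 ln(544/286) = 5.35 × 0.64296 = 3.4398 W/m².
ΔF_B = 5.35 ln(438/286) = 5.35 × 0.42623 = 2.2803 W/m².
Difference: 3.4398 − 2.2803 = 1.1595 W/m².
(Equivalently, ΔF_A − ΔF_B = 5.35 ln(544/438) = 5.35 × 0.21673 = 1.1595 W/m².)

ΔF_A − ΔF_B = 1.16 W/m²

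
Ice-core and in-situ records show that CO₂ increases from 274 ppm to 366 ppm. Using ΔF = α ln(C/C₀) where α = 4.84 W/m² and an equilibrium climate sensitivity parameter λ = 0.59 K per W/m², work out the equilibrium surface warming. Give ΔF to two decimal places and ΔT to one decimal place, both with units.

CO₂: 4.84 × ln(366/274) = 4.84 × ln(1.33577) = 4.84 × 0.28951 = 1.4012 W/m².
ΔT = λ ΔF = 0.59 × 1.40 = 0.8260 K.

ΔF = 1.40 W/m²; ΔT = 0.8 K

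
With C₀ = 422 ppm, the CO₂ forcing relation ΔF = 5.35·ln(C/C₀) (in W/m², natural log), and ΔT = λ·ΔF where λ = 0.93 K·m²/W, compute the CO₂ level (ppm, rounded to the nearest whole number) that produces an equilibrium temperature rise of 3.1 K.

Required forcing: ΔF = ΔT/λ = 3.1/0.93 = 3.3333 W/m².
Then ln(C/422) = ΔF/5.35 = 3.3333/5.35 = 0.62305.
So C = 422 × e^0.62305 = 422 × 1.86461 = 786.87 ppm.

C ≈ 787 ppm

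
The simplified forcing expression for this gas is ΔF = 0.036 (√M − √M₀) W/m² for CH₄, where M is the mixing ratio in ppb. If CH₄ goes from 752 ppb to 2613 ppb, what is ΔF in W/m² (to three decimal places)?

CH₄: 0.036 × (√2613 − √752) = 0.036 × (51.1175 − 27.4226) = 0.036 × 23.6949 = 0.8530 W/m².

ΔF = 0.853 W/m²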